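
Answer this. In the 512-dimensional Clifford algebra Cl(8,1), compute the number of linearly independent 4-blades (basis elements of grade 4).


Number of grade-k basis blades in Cl(p,q) with n = p + q is C(n, k).
n = 8 + 1 = 9
C(9, 4) = 9! / (4! * 5!)
= 362880 / (24 * 120)
= 126


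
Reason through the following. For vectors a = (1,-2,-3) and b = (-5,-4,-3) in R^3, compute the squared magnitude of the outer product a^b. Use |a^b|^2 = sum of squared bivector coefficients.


a wedge b = (a1*b2 - a2*b1)*e12 + (a1*b3 - a3*b1)*e13 + (a2*b3 - a3*b2)*e23
e12 coeff: 1*(-4) - (-2)*(-5) = -4 - 10 = -14
e13 coeff: 1*(-3) - (-3)*(-5) = -3 - 15 = -18
e23 coeff: (-2)*(-3) - (-3)*(-4) = 6 - 12 = -6
|a wedge b|^2 = (-14)^2 + (-18)^2 + (-6)^2
= 196 + 324 + 36
= 556


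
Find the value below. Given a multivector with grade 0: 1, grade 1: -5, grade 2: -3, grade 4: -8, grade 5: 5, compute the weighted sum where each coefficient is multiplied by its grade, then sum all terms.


Grade-weighted sum = sum of grade_k * coefficient_k
0*1 = 0
1*(-5) = -5
2*(-3) = -6
4*(-8) = -32
5*5 = 25
Total = 0 + (-5) + (-6) + (-32) + 25 = -18


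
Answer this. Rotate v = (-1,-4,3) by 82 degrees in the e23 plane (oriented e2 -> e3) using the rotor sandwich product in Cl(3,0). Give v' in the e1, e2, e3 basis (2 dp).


Rotor R = cos(41deg) - sin(41deg)*e23
Rotation angle theta = 2 * 41 = 82 degrees in the e23 plane (e2 -> e3).
The component perpendicular to the plane (e1) is invariant: v'_1 = v1 = -1.00
cos(82deg) = 0.1392, sin(82deg) = 0.9903
v'_2 = v2*cos(theta) - v3*sin(theta) = -4*0.1392 - 3*0.9903 = -3.53
v'_3 = v2*sin(theta) + v3*cos(theta) = -4*0.9903 + 3*0.1392 = -3.54
v' = -1.00*e1 - 3.53*e2 - 3.54*e3


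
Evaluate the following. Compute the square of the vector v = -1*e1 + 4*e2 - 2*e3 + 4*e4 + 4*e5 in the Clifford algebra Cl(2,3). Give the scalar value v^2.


v^2 = sum of c_i^2 * e_i^2
Positive signature terms (e_i^2 = +1): (-1)^2 + 4^2 = 17
Negative signature terms (e_j^2 = -1): (-2)^2 + 4^2 + 4^2 = 36
v^2 = 17 - 36 = -19


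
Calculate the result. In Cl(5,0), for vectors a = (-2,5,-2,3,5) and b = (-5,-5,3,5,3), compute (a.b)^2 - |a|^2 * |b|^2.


a . b = (-2)*(-5) + 5*(-5) + (-2)*3 + 3*5 + 5*3
= 10 + (-25) + (-6) + 15 + 15 = 9
|a|^2 = (-2)^2 + 5^2 + (-2)^2 + 3^2 + 5^2 = 67
|b|^2 = (-5)^2 + (-5)^2 + 3^2 + 5^2 + 3^2 = 93
(a.b)^2 = 9^2 = 81
|a|^2 * |b|^2 = 67 * 93 = 6231
Result = 81 - 6231 = -6150


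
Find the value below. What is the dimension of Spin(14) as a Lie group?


Spin(n) double-covers SO(n); both have Lie algebra so(n) of dimension n(n-1)/2.
n = 14
n(n-1) = 14 * 13 = 182
dim Spin(14) = 182/2 = 91


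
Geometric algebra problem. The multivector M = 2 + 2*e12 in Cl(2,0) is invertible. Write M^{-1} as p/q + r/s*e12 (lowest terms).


M = 2 + 2*e12, where e12^2 = -1.
Since M commutes with its reverse ~M = a - b*e12, M * ~M = a^2 - b^2*e12^2 = a^2 + b^2.
So M^{-1} = ~M / (a^2 + b^2) = (a - b*e12)/(a^2 + b^2).
a^2 + b^2 = 4 + 4 = 8
Scalar part = 2/8 = 1/4
Bivector coeff = -2/8 = -1/4
M^{-1} = 1/4 - 1/4*e12


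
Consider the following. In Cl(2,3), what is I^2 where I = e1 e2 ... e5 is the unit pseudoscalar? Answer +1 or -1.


The pseudoscalar I = e1...e_n (product of all n generators) of Cl(p,q) satisfies I^2 = (-1)^(q + n(n-1)/2).
p = 2, q = 3, n = p + q = 5
n(n-1)/2 = 5 * 4 / 2 = 10
Exponent = q + n(n-1)/2 = 3 + 10 = 13
I^2 = (-1)^13 = -1


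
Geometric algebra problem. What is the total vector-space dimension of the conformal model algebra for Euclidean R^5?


The conformal model of R^5 uses Cl(6,1): the 5 Euclidean generators plus two extra orthogonal generators e+ (e+^2 = +1) and e- (e-^2 = -1), from which the null vectors e0, einf are built.
Number of generators m = 5 + 2 = 7.
dim Cl(p,q) = 2^m = 2^7 = 128


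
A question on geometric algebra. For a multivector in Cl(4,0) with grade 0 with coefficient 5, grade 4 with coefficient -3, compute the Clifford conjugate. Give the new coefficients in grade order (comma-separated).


Clifford conjugate sign for grade k: (-1)^(k(k+1)/2)
Grade 0: (-1)^(0*1/2) = (-1)^0 = 1, coeff 5 -> 5
Grade 4: (-1)^(4*5/2) = (-1)^10 = 1, coeff -3 -> -3
Conjugated coefficients: 5, -3


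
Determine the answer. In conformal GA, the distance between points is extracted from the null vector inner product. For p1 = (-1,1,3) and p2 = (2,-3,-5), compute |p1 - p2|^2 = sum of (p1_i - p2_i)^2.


p1 - p2 = (-3, 4, 8)
|p1 - p2|^2 = (-3)^2 + 4^2 + 8^2
= 9 + 16 + 64
= 89


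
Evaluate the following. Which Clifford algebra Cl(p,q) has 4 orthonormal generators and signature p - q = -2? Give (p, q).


We need p + q = 4 and p - q = -2.
Adding: 2p = 4 + (-2) = 2, so p = 1.
Then q = 4 - 1 = 3.
(p, q) = (1, 3)


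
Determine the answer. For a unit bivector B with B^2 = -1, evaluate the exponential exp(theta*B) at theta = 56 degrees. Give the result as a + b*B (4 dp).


For a unit bivector B with B^2 = -1, the exponential series gives
e^(theta*B) = cos(theta) + sin(theta)*B (the GA analogue of Euler's formula).
theta = 56 degrees = 0.977384 rad
cos(56 deg) = 0.5592
sin(56 deg) = 0.8290
exp(theta*B) = 0.5592 + 0.8290*B


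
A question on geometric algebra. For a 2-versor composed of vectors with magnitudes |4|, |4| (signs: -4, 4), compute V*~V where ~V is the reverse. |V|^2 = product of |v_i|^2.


Each vector v_i has |v_i|^2 = s_i^2
Squared scales: (-4)^2 = 16, 4^2 = 16
|V|^2 = 16 * 16
= 256


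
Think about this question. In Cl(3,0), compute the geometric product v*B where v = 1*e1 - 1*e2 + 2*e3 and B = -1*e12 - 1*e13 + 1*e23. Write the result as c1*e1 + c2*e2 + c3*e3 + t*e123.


vB has grade-1 (vector) and grade-3 (trivector) parts: vB = (v _| B) + (v ^ B).
Vector part <vB>_1:
  e1: -v2*b12 - v3*b13 = -(-1)*(-1) - (2)*(-1) = 1
  e2: v1*b12 - v3*b23 = (1)*(-1) - (2)*(1) = -3
  e3: v1*b13 + v2*b23 = (1)*(-1) + (-1)*(1) = -2
Trivector part <vB>_3:
  e123: v1*b23 - v2*b13 + v3*b12 = (1)*(1) - (-1)*(-1) + (2)*(-1) = -2
vB = 1*e1 - 3*e2 - 2*e3 - 2*e123


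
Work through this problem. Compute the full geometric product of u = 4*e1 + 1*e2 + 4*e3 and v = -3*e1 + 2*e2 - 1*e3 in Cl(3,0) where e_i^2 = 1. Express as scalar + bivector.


In Cl(3,0): e_i^2 = 1, e_ie_j = -e_je_i for i != j.
Scalar part = u . v = 4*(-3) + 1*2 + 4*(-1)
= -12 + 2 + (-4) = -14
e12 coeff = 4*2 - 1*(-3) = 8 - (-3) = 11
e13 coeff = 4*(-1) - 4*(-3) = -4 - (-12) = 8
e23 coeff = 1*(-1) - 4*2 = -1 - 8 = -9
uv = -14 + 11*e12 + 8*e13 - 9*e23


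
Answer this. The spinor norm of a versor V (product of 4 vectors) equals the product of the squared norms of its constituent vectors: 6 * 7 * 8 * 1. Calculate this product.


Spinor norm N(V) = |v1|^2 * |v2|^2 * ... * |v4|^2
= 6 * 7 * 8 * 1
Running product: 6, 42, 336, 336
N(V) = 336


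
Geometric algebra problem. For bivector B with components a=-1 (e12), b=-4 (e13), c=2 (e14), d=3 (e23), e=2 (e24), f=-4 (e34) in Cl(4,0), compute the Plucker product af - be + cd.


Plucker relation: af - be + cd
a*f = (-1)*(-4) = 4
b*e = (-4)*2 = -8
c*d = 2*3 = 6
af - be + cd = 4 - (-8) + 6
= 18


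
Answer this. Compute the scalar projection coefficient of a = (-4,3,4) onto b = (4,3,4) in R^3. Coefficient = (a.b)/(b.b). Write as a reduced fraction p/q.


Projection coefficient = (a . b) / (b . b)
a . b = (-4)*4 + 3*3 + 4*4
= -16 + 9 + 16 = 9
b . b = 4^2 + 3^2 + 4^2
= 16 + 9 + 16 = 41
Coefficient = 9/41
In lowest terms: 9/41


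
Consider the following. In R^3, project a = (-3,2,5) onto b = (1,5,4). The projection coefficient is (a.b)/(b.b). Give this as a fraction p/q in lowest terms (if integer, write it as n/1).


Projection coefficient = (a . b) / (b . b)
a . b = (-3)*1 + 2*5 + 5*4
= -3 + 10 + 20 = 27
b . b = 1^2 + 5^2 + 4^2
= 1 + 25 + 16 = 42
Coefficient = 27/42
In lowest terms: 9/14


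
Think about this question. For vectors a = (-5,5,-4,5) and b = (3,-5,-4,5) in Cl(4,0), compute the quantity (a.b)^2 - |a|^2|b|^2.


a . b = (-5)*3 + 5*(-5) + (-4)*(-4) + 5*5
= -15 + (-25) + 16 + 25 = 1
|a|^2 = (-5)^2 + 5^2 + (-4)^2 + 5^2 = 91
|b|^2 = 3^2 + (-5)^2 + (-4)^2 + 5^2 = 75
(a.b)^2 = 1^2 = 1
|a|^2 * |b|^2 = 91 * 75 = 6825
Result = 1 - 6825 = -6824


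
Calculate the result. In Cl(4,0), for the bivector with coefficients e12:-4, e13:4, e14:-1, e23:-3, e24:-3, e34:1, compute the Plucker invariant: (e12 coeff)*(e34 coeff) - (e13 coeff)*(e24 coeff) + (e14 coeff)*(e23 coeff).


Plucker relation: af - be + cd
a*f = (-4)*1 = -4
b*e = 4*(-3) = -12
c*d = (-1)*(-3) = 3
af - be + cd = -4 - (-12) + 3
= 11


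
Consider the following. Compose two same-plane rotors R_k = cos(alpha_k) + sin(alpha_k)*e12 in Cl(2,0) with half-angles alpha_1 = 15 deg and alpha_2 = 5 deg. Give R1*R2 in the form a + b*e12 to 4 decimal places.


Same-plane rotors commute and their half-angles add:
R1*R2 = cos(a1 + a2) + sin(a1 + a2)*e12.
a1 + a2 = 15 + 5 = 20 deg
cos(20 deg) = 0.9397
sin(20 deg) = 0.3420
R1*R2 = 0.9397 + 0.3420*e12


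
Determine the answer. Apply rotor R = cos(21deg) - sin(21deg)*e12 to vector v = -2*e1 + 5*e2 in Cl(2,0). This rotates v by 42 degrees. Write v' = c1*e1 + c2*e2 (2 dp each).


Rotor R = cos(21deg) - sin(21deg)*e12
Rotation angle theta = 2 * 21 = 42 degrees
v' = R*v*~R rotates v by theta.
cos(42deg) = 0.7431, sin(42deg) = 0.6691
v'_1 = -2*cos(42deg) - 5*sin(42deg)
= -2*0.7431 - 5*0.6691
= -4.83
v'_2 = -2*sin(42deg) + 5*cos(42deg)
= -2*0.6691 + 5*0.7431
= 2.38
v' = -4.83*e1 + 2.38*e2


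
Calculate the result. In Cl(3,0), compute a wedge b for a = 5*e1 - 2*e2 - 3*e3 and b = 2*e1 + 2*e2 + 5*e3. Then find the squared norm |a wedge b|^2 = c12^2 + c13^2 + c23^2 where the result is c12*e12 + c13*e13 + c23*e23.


a wedge b = (a1*b2 - a2*b1)*e12 + (a1*b3 - a3*b1)*e13 + (a2*b3 - a3*b2)*e23
e12 coeff: 5*2 - (-2)*2 = 10 - (-4) = 14
e13 coeff: 5*5 - (-3)*2 = 25 - (-6) = 31
e23 coeff: (-2)*5 - (-3)*2 = -10 - (-6) = -4
|a wedge b|^2 = 14^2 + 31^2 + (-4)^2
= 196 + 961 + 16
= 1173


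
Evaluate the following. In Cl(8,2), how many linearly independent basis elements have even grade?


Even subalgebra dimension = 2^(n-1)
n = 8 + 2 = 10
2^(10 - 1) = 2^9 = 512
Verification: sum of C(10,k) for even k = 1 + 45 + 210 + 210 + 45 + 1 = 512
Result = 512


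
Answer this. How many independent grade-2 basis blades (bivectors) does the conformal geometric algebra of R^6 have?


The conformal model of R^6 uses Cl(7,1) with m = 6 + 2 = 8 generators.
Number of grade-2 blades = C(m, 2) = C(8, 2)
= 8*7/2 = 28


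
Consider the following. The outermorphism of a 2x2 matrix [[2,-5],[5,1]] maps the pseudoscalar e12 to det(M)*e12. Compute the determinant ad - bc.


The outermorphism of a linear map f sends e1^e2 to f(e1)^f(e2).
f(e1) = 2*e1 + 5*e2
f(e2) = -5*e1 + 1*e2
f(e1) ^ f(e2) = (2*e1 + 5*e2) ^ (-5*e1 + 1*e2)
= 2*1*e12 + 5*(-5)*e21
= (2 - (-25))*e12
= 27*e12
Coefficient = 27


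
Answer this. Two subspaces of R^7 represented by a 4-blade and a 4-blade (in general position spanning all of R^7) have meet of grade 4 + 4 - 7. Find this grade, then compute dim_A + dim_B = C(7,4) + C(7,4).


Meet grade = grade(A) + grade(B) - n
= 4 + 4 - 7 = 1
C(7,4) = 35
C(7,4) = 35
dim_A + dim_B = 35 + 35 = 70


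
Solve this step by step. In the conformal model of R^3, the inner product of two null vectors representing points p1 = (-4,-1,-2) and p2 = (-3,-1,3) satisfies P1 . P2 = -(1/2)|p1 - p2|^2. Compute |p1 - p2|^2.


p1 - p2 = (-1, 0, -5)
|p1 - p2|^2 = (-1)^2 + 0^2 + (-5)^2
= 1 + 0 + 25
= 26


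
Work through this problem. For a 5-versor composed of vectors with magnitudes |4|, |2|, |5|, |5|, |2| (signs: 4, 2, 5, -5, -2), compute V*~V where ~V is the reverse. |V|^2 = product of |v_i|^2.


Each vector v_i has |v_i|^2 = s_i^2
Squared scales: 4^2 = 16, 2^2 = 4, 5^2 = 25, (-5)^2 = 25, (-2)^2 = 4
|V|^2 = 16 * 4 * 25 * 25 * 4
= 160000


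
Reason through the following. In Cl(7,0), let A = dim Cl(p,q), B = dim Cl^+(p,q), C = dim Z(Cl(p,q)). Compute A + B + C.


n = 7 + 0 = 7
Total dim = 2^7 = 128
Even subalgebra dim = 2^6 = 64
n is odd, so center dim = 2
Sum = 128 + 64 + 2 = 194


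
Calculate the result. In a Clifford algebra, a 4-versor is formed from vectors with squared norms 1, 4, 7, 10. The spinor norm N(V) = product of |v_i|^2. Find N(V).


Spinor norm N(V) = |v1|^2 * |v2|^2 * ... * |v4|^2
= 1 * 4 * 7 * 10
Running product: 1, 4, 28, 280
N(V) = 280


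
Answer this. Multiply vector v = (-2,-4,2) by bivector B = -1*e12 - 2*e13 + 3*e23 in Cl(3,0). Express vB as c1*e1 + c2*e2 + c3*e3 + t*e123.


vB has grade-1 (vector) and grade-3 (trivector) parts: vB = (v _| B) + (v ^ B).
Vector part <vB>_1:
  e1: -v2*b12 - v3*b13 = -(-4)*(-1) - (2)*(-2) = 0
  e2: v1*b12 - v3*b23 = (-2)*(-1) - (2)*(3) = -4
  e3: v1*b13 + v2*b23 = (-2)*(-2) + (-4)*(3) = -8
Trivector part <vB>_3:
  e123: v1*b23 - v2*b13 + v3*b12 = (-2)*(3) - (-4)*(-2) + (2)*(-1) = -16
vB = 0*e1 - 4*e2 - 8*e3 - 16*e123


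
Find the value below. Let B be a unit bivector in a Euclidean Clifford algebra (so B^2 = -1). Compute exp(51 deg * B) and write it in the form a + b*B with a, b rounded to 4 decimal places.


For a unit bivector B with B^2 = -1, the exponential series gives
e^(theta*B) = cos(theta) + sin(theta)*B (the GA analogue of Euler's formula).
theta = 51 degrees = 0.890118 rad
cos(51 deg) = 0.6293
sin(51 deg) = 0.7771
exp(theta*B) = 0.6293 + 0.7771*B


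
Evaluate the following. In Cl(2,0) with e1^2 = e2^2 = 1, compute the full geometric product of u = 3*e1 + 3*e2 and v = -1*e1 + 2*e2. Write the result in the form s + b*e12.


Expand: (3*e1 + 3*e2)(-1*e1 + 2*e2)
= 3*(-1)*e1e1 + 3*2*e1e2 + 3*(-1)*e2e1 + 3*2*e2e2
Using e1^2 = e2^2 = 1, e2e1 = -e1e2:
Scalar part s = 3*(-1) + 3*2 = -3 + 6 = 3
Bivector part b = 3*2 - 3*(-1) = 6 - (-3) = 9
uv = 3 + 9*e12


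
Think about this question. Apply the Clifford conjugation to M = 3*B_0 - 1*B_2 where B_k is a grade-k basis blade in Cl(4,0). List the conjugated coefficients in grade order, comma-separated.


Clifford conjugate sign for grade k: (-1)^(k(k+1)/2)
Grade 0: (-1)^(0*1/2) = (-1)^0 = 1, coeff 3 -> 3
Grade 2: (-1)^(2*3/2) = (-1)^3 = -1, coeff -1 -> 1
Conjugated coefficients: 3, 1


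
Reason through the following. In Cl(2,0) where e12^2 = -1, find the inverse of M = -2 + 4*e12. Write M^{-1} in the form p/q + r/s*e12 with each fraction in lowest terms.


M = -2 + 4*e12, where e12^2 = -1.
Since M commutes with its reverse ~M = a - b*e12, M * ~M = a^2 - b^2*e12^2 = a^2 + b^2.
So M^{-1} = ~M / (a^2 + b^2) = (a - b*e12)/(a^2 + b^2).
a^2 + b^2 = 4 + 16 = 20
Scalar part = -2/20 = -1/10
Bivector coeff = -4/20 = -1/5
M^{-1} = -1/10 - 1/5*e12


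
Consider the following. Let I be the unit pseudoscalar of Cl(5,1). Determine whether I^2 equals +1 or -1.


The pseudoscalar I = e1...e_n (product of all n generators) of Cl(p,q) satisfies I^2 = (-1)^(q + n(n-1)/2).
p = 5, q = 1, n = p + q = 6
n(n-1)/2 = 6 * 5 / 2 = 15
Exponent = q + n(n-1)/2 = 1 + 15 = 16
I^2 = (-1)^16 = +1


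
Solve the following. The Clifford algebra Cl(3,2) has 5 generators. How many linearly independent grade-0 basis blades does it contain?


Number of grade-k basis blades in Cl(p,q) with n = p + q is C(n, k).
n = 3 + 2 = 5
C(5, 0) = 5! / (0! * 5!)
= 120 / (1 * 120)
= 1


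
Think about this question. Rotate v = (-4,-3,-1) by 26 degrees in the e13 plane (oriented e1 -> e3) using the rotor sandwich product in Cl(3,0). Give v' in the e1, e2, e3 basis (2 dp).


Rotor R = cos(13deg) - sin(13deg)*e13
Rotation angle theta = 2 * 13 = 26 degrees in the e13 plane (e1 -> e3).
The component perpendicular to the plane (e2) is invariant: v'_2 = v2 = -3.00
cos(26deg) = 0.8988, sin(26deg) = 0.4384
v'_1 = v1*cos(theta) - v3*sin(theta) = -4*0.8988 - (-1)*0.4384 = -3.16
v'_3 = v1*sin(theta) + v3*cos(theta) = -4*0.4384 + (-1)*0.8988 = -2.65
v' = -3.16*e1 - 3.00*e2 - 2.65*e3


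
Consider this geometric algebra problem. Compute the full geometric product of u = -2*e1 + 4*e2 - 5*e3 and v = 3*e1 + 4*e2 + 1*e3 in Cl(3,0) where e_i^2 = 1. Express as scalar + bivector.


In Cl(3,0): e_i^2 = 1, e_ie_j = -e_je_i for i != j.
Scalar part = u . v = (-2)*3 + 4*4 + (-5)*1
= -6 + 16 + (-5) = 5
e12 coeff = (-2)*4 - 4*3 = -8 - 12 = -20
e13 coeff = (-2)*1 - (-5)*3 = -2 - (-15) = 13
e23 coeff = 4*1 - (-5)*4 = 4 - (-20) = 24
uv = 5 - 20*e12 + 13*e13 + 24*e23


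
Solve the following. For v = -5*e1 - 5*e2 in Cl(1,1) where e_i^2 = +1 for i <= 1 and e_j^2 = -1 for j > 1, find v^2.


v^2 = sum of c_i^2 * e_i^2
Positive signature terms (e_i^2 = +1): (-5)^2 = 25
Negative signature terms (e_j^2 = -1): (-5)^2 = 25
v^2 = 25 - 25 = 0


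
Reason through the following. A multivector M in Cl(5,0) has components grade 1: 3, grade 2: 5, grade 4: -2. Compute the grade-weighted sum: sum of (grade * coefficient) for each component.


Grade-weighted sum = sum of grade_k * coefficient_k
1*3 = 3
2*5 = 10
4*(-2) = -8
Total = 3 + 10 + (-8) = 5


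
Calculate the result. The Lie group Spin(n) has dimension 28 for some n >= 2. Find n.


dim Spin(n) = dim so(n) = n(n-1)/2.
Solve n(n-1)/2 = 28, i.e. n^2 - n - 56 = 0.
Discriminant = 1 + 8*28 = 225
n = (1 + sqrt(225))/2 = (1 + 15)/2 = 8


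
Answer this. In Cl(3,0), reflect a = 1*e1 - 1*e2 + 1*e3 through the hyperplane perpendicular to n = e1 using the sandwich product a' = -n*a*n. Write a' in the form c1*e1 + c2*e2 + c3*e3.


Reflection formula: a' = -n*a*n, with n = e1 (unit vector, n^2 = 1).
For reflection through hyperplane perp to e1:
The component along e1 flips sign, others stay.
a = (1, -1, 1)
a' = (-1, -1, 1)
a' = -1*e1 - 1*e2 + 1*e3


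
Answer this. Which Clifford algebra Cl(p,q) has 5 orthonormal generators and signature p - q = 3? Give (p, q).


We need p + q = 5 and p - q = 3.
Adding: 2p = 5 + 3 = 8, so p = 4.
Then q = 5 - 4 = 1.
(p, q) = (4, 1)


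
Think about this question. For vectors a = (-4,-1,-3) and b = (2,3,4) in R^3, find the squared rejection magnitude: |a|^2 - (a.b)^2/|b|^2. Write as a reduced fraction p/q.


|a|^2 = (-4)^2 + (-1)^2 + (-3)^2 = 26
|b|^2 = 2^2 + 3^2 + 4^2 = 29
a . b = (-4)*2 + (-1)*3 + (-3)*4 = -23
(a.b)^2 = (-23)^2 = 529
|rej|^2 = 26 - 529/29
= (754 - 529)/29
= 225/29
In lowest terms: 225/29


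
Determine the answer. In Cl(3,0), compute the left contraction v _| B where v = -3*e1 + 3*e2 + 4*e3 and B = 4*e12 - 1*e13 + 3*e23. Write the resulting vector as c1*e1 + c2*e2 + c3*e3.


Left contraction v _| B = <vB>_1 (grade-1 part of the geometric product vB).
Using e1_|e12 = e2, e2_|e12 = -e1, e1_|e13 = e3, e3_|e13 = -e1, e2_|e23 = e3, e3_|e23 = -e2:
e1 coeff: -v2*b12 - v3*b13 = -(3)*(4) - (4)*(-1) = -8
e2 coeff: v1*b12 - v3*b23 = (-3)*(4) - (4)*(3) = -24
e3 coeff: v1*b13 + v2*b23 = (-3)*(-1) + (3)*(3) = 12
v _| B = -8*e1 - 24*e2 + 12*e3


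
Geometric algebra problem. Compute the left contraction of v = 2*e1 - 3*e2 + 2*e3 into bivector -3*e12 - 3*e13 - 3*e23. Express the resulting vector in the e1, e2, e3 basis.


Left contraction v _| B = <vB>_1 (grade-1 part of the geometric product vB).
Using e1_|e12 = e2, e2_|e12 = -e1, e1_|e13 = e3, e3_|e13 = -e1, e2_|e23 = e3, e3_|e23 = -e2:
e1 coeff: -v2*b12 - v3*b13 = -(-3)*(-3) - (2)*(-3) = -3
e2 coeff: v1*b12 - v3*b23 = (2)*(-3) - (2)*(-3) = 0
e3 coeff: v1*b13 + v2*b23 = (2)*(-3) + (-3)*(-3) = 3
v _| B = -3*e1 + 0*e2 + 3*e3


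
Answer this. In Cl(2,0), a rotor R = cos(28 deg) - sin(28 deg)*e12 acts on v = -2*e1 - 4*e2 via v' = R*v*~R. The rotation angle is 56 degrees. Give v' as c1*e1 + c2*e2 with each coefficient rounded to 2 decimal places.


Rotor R = cos(28deg) - sin(28deg)*e12
Rotation angle theta = 2 * 28 = 56 degrees
v' = R*v*~R rotates v by theta.
cos(56deg) = 0.5592, sin(56deg) = 0.8290
v'_1 = -2*cos(56deg) - (-4)*sin(56deg)
= -2*0.5592 - (-4)*0.8290
= 2.20
v'_2 = -2*sin(56deg) + (-4)*cos(56deg)
= -2*0.8290 + (-4)*0.5592
= -3.89
v' = 2.20*e1 - 3.89*e2


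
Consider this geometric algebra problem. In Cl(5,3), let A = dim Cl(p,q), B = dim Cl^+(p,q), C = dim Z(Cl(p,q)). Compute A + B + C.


n = 5 + 3 = 8
Total dim = 2^8 = 256
Even subalgebra dim = 2^7 = 128
n is even, so center dim = 1
Sum = 256 + 128 + 1 = 385


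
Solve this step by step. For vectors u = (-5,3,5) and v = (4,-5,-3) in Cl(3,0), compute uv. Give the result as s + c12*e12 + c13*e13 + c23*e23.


In Cl(3,0): e_i^2 = 1, e_ie_j = -e_je_i for i != j.
Scalar part = u . v = (-5)*4 + 3*(-5) + 5*(-3)
= -20 + (-15) + (-15) = -50
e12 coeff = (-5)*(-5) - 3*4 = 25 - 12 = 13
e13 coeff = (-5)*(-3) - 5*4 = 15 - 20 = -5
e23 coeff = 3*(-3) - 5*(-5) = -9 - (-25) = 16
uv = -50 + 13*e12 - 5*e13 + 16*e23


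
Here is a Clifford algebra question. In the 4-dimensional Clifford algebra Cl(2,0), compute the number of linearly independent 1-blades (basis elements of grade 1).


Number of grade-k basis blades in Cl(p,q) with n = p + q is C(n, k).
n = 2 + 0 = 2
C(2, 1) = 2! / (1! * 1!)
= 2 / (1 * 1)
= 2


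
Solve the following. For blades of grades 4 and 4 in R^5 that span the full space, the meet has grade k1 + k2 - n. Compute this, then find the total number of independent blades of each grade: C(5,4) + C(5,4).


Meet grade = grade(A) + grade(B) - n
= 4 + 4 - 5 = 3
C(5,4) = 5
C(5,4) = 5
dim_A + dim_B = 5 + 5 = 10


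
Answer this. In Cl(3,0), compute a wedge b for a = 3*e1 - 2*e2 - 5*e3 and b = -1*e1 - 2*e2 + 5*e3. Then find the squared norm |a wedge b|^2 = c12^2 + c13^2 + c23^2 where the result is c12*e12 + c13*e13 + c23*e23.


a wedge b = (a1*b2 - a2*b1)*e12 + (a1*b3 - a3*b1)*e13 + (a2*b3 - a3*b2)*e23
e12 coeff: 3*(-2) - (-2)*(-1) = -6 - 2 = -8
e13 coeff: 3*5 - (-5)*(-1) = 15 - 5 = 10
e23 coeff: (-2)*5 - (-5)*(-2) = -10 - 10 = -20
|a wedge b|^2 = (-8)^2 + 10^2 + (-20)^2
= 64 + 100 + 400
= 564


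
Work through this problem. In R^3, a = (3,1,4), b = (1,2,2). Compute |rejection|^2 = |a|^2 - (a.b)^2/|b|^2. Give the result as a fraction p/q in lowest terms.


|a|^2 = 3^2 + 1^2 + 4^2 = 26
|b|^2 = 1^2 + 2^2 + 2^2 = 9
a . b = 3*1 + 1*2 + 4*2 = 13
(a.b)^2 = 13^2 = 169
|rej|^2 = 26 - 169/9
= (234 - 169)/9
= 65/9
In lowest terms: 65/9


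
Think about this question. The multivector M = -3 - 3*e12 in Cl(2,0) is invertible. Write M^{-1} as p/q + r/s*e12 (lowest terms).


M = -3 - 3*e12, where e12^2 = -1.
Since M commutes with its reverse ~M = a - b*e12, M * ~M = a^2 - b^2*e12^2 = a^2 + b^2.
So M^{-1} = ~M / (a^2 + b^2) = (a - b*e12)/(a^2 + b^2).
a^2 + b^2 = 9 + 9 = 18
Scalar part = -3/18 = -1/6
Bivector coeff = 3/18 = 1/6
M^{-1} = -1/6 + 1/6*e12


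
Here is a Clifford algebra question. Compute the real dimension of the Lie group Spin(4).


Spin(n) double-covers SO(n); both have Lie algebra so(n) of dimension n(n-1)/2.
n = 4
n(n-1) = 4 * 3 = 12
dim Spin(4) = 12/2 = 6


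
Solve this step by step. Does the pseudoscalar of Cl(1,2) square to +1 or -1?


The pseudoscalar I = e1...e_n (product of all n generators) of Cl(p,q) satisfies I^2 = (-1)^(q + n(n-1)/2).
p = 1, q = 2, n = p + q = 3
n(n-1)/2 = 3 * 2 / 2 = 3
Exponent = q + n(n-1)/2 = 2 + 3 = 5
I^2 = (-1)^5 = -1


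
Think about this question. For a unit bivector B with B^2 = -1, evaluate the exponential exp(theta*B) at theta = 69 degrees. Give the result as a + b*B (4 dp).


For a unit bivector B with B^2 = -1, the exponential series gives
e^(theta*B) = cos(theta) + sin(theta)*B (the GA analogue of Euler's formula).
theta = 69 degrees = 1.204277 rad
cos(69 deg) = 0.3584
sin(69 deg) = 0.9336
exp(theta*B) = 0.3584 + 0.9336*B


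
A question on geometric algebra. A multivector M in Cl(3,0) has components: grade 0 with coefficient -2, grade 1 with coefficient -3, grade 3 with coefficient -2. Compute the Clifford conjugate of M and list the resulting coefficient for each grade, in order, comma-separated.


Clifford conjugate sign for grade k: (-1)^(k(k+1)/2)
Grade 0: (-1)^(0*1/2) = (-1)^0 = 1, coeff -2 -> -2
Grade 1: (-1)^(1*2/2) = (-1)^1 = -1, coeff -3 -> 3
Grade 3: (-1)^(3*4/2) = (-1)^6 = 1, coeff -2 -> -2
Conjugated coefficients: -2, 3, -2


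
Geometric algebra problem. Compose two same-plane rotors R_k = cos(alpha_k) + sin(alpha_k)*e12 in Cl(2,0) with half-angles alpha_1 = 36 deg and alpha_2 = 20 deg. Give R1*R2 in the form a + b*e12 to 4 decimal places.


Same-plane rotors commute and their half-angles add:
R1*R2 = cos(a1 + a2) + sin(a1 + a2)*e12.
a1 + a2 = 36 + 20 = 56 deg
cos(56 deg) = 0.5592
sin(56 deg) = 0.8290
R1*R2 = 0.5592 + 0.8290*e12


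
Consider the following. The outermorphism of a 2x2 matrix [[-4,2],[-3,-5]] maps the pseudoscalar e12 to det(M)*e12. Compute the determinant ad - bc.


The outermorphism of a linear map f sends e1^e2 to f(e1)^f(e2).
f(e1) = -4*e1 - 3*e2
f(e2) = 2*e1 - 5*e2
f(e1) ^ f(e2) = (-4*e1 - 3*e2) ^ (2*e1 - 5*e2)
= (-4)*(-5)*e12 + (-3)*2*e21
= (20 - (-6))*e12
= 26*e12
Coefficient = 26


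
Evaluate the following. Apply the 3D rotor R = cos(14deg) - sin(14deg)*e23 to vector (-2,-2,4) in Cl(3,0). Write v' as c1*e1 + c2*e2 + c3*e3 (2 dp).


Rotor R = cos(14deg) - sin(14deg)*e23
Rotation angle theta = 2 * 14 = 28 degrees in the e23 plane (e2 -> e3).
The component perpendicular to the plane (e1) is invariant: v'_1 = v1 = -2.00
cos(28deg) = 0.8829, sin(28deg) = 0.4695
v'_2 = v2*cos(theta) - v3*sin(theta) = -2*0.8829 - 4*0.4695 = -3.64
v'_3 = v2*sin(theta) + v3*cos(theta) = -2*0.4695 + 4*0.8829 = 2.59
v' = -2.00*e1 - 3.64*e2 + 2.59*e3


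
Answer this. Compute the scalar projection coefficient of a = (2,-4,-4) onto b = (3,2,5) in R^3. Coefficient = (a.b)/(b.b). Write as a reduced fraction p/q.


Projection coefficient = (a . b) / (b . b)
a . b = 2*3 + (-4)*2 + (-4)*5
= 6 + (-8) + (-20) = -22
b . b = 3^2 + 2^2 + 5^2
= 9 + 4 + 25 = 38
Coefficient = -22/38
In lowest terms: -11/19


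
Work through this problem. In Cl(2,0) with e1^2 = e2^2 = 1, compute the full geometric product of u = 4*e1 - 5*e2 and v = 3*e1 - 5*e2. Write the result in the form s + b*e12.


Expand: (4*e1 - 5*e2)(3*e1 - 5*e2)
= 4*3*e1e1 + 4*(-5)*e1e2 + (-5)*3*e2e1 + (-5)*(-5)*e2e2
Using e1^2 = e2^2 = 1, e2e1 = -e1e2:
Scalar part s = 4*3 + (-5)*(-5) = 12 + 25 = 37
Bivector part b = 4*(-5) - (-5)*3 = -20 - (-15) = -5
uv = 37 - 5*e12


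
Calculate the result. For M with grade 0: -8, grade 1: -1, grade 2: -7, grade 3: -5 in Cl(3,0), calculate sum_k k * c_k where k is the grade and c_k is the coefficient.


Grade-weighted sum = sum of grade_k * coefficient_k
0*(-8) = 0
1*(-1) = -1
2*(-7) = -14
3*(-5) = -15
Total = 0 + (-1) + (-14) + (-15) = -30


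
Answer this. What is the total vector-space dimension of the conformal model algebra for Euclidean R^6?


The conformal model of R^6 uses Cl(7,1): the 6 Euclidean generators plus two extra orthogonal generators e+ (e+^2 = +1) and e- (e-^2 = -1), from which the null vectors e0, einf are built.
Number of generators m = 6 + 2 = 8.
dim Cl(p,q) = 2^m = 2^8 = 256


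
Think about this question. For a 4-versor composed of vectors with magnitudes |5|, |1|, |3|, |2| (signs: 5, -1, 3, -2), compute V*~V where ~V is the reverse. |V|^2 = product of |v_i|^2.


Each vector v_i has |v_i|^2 = s_i^2
Squared scales: 5^2 = 25, (-1)^2 = 1, 3^2 = 9, (-2)^2 = 4
|V|^2 = 25 * 1 * 9 * 4
= 900


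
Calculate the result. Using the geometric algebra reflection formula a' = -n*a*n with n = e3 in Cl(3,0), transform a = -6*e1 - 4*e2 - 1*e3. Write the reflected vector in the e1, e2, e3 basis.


Reflection formula: a' = -n*a*n, with n = e3 (unit vector, n^2 = 1).
For reflection through hyperplane perp to e3:
The component along e3 flips sign, others stay.
a = (-6, -4, -1)
a' = (-6, -4, 1)
a' = -6*e1 - 4*e2 + 1*e3


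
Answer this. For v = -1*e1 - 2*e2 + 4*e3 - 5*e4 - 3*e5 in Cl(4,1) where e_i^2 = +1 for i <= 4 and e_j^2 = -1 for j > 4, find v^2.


v^2 = sum of c_i^2 * e_i^2
Positive signature terms (e_i^2 = +1): (-1)^2 + (-2)^2 + 4^2 + (-5)^2 = 46
Negative signature terms (e_j^2 = -1): (-3)^2 = 9
v^2 = 46 - 9 = 37


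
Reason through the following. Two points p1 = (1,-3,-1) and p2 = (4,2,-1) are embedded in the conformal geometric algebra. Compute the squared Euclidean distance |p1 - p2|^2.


p1 - p2 = (-3, -5, 0)
|p1 - p2|^2 = (-3)^2 + (-5)^2 + 0^2
= 9 + 25 + 0
= 34


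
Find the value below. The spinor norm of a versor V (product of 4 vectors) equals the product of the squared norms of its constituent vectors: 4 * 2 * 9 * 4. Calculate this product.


Spinor norm N(V) = |v1|^2 * |v2|^2 * ... * |v4|^2
= 4 * 2 * 9 * 4
Running product: 4, 8, 72, 288
N(V) = 288


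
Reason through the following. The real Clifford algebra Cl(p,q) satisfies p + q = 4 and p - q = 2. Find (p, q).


We need p + q = 4 and p - q = 2.
Adding: 2p = 4 + 2 = 6, so p = 3.
Then q = 4 - 3 = 1.
(p, q) = (3, 1)


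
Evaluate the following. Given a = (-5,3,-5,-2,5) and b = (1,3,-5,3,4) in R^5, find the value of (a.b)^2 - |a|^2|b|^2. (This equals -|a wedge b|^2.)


a . b = (-5)*1 + 3*3 + (-5)*(-5) + (-2)*3 + 5*4
= -5 + 9 + 25 + (-6) + 20 = 43
|a|^2 = (-5)^2 + 3^2 + (-5)^2 + (-2)^2 + 5^2 = 88
|b|^2 = 1^2 + 3^2 + (-5)^2 + 3^2 + 4^2 = 60
(a.b)^2 = 43^2 = 1849
|a|^2 * |b|^2 = 88 * 60 = 5280
Result = 1849 - 5280 = -3431


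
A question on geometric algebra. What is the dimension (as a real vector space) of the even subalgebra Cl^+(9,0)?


Even subalgebra dimension = 2^(n-1)
n = 9 + 0 = 9
2^(9 - 1) = 2^8 = 256
Verification: sum of C(9,k) for even k = 1 + 36 + 126 + 84 + 9 = 256
Result = 256


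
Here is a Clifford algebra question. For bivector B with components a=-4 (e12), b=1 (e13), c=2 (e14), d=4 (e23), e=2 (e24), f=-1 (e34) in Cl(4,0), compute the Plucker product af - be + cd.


Plucker relation: af - be + cd
a*f = (-4)*(-1) = 4
b*e = 1*2 = 2
c*d = 2*4 = 8
af - be + cd = 4 - 2 + 8
= 10


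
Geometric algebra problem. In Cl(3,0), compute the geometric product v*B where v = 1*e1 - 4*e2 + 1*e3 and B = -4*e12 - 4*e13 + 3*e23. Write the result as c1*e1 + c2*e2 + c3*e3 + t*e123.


vB has grade-1 (vector) and grade-3 (trivector) parts: vB = (v _| B) + (v ^ B).
Vector part <vB>_1:
  e1: -v2*b12 - v3*b13 = -(-4)*(-4) - (1)*(-4) = -12
  e2: v1*b12 - v3*b23 = (1)*(-4) - (1)*(3) = -7
  e3: v1*b13 + v2*b23 = (1)*(-4) + (-4)*(3) = -16
Trivector part <vB>_3:
  e123: v1*b23 - v2*b13 + v3*b12 = (1)*(3) - (-4)*(-4) + (1)*(-4) = -17
vB = -12*e1 - 7*e2 - 16*e3 - 17*e123


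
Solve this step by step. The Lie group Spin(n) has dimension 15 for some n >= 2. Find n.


dim Spin(n) = dim so(n) = n(n-1)/2.
Solve n(n-1)/2 = 15, i.e. n^2 - n - 30 = 0.
Discriminant = 1 + 8*15 = 121
n = (1 + sqrt(121))/2 = (1 + 11)/2 = 6


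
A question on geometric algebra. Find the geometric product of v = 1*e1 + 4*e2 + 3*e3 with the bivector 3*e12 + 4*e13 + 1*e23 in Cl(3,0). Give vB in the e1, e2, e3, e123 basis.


vB has grade-1 (vector) and grade-3 (trivector) parts: vB = (v _| B) + (v ^ B).
Vector part <vB>_1:
  e1: -v2*b12 - v3*b13 = -(4)*(3) - (3)*(4) = -24
  e2: v1*b12 - v3*b23 = (1)*(3) - (3)*(1) = 0
  e3: v1*b13 + v2*b23 = (1)*(4) + (4)*(1) = 8
Trivector part <vB>_3:
  e123: v1*b23 - v2*b13 + v3*b12 = (1)*(1) - (4)*(4) + (3)*(3) = -6
vB = -24*e1 + 0*e2 + 8*e3 - 6*e123


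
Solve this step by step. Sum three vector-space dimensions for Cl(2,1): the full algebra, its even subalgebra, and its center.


n = 2 + 1 = 3
Total dim = 2^3 = 8
Even subalgebra dim = 2^2 = 4
n is odd, so center dim = 2
Sum = 8 + 4 + 2 = 14


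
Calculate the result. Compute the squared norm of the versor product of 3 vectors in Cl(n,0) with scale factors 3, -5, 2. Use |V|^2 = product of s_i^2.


Each vector v_i has |v_i|^2 = s_i^2
Squared scales: 3^2 = 9, (-5)^2 = 25, 2^2 = 4
|V|^2 = 9 * 25 * 4
= 900


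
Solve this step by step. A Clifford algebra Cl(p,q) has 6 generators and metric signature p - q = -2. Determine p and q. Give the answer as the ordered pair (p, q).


We need p + q = 6 and p - q = -2.
Adding: 2p = 6 + (-2) = 4, so p = 2.
Then q = 6 - 2 = 4.
(p, q) = (2, 4)


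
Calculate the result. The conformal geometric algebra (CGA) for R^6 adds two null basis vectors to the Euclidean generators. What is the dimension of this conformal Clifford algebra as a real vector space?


The conformal model of R^6 uses Cl(7,1): the 6 Euclidean generators plus two extra orthogonal generators e+ (e+^2 = +1) and e- (e-^2 = -1), from which the null vectors e0, einf are built.
Number of generators m = 6 + 2 = 8.
dim Cl(p,q) = 2^m = 2^8 = 256


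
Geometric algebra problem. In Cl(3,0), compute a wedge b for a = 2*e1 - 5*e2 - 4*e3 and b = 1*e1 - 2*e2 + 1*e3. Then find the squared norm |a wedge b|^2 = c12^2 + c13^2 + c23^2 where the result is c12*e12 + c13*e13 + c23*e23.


a wedge b = (a1*b2 - a2*b1)*e12 + (a1*b3 - a3*b1)*e13 + (a2*b3 - a3*b2)*e23
e12 coeff: 2*(-2) - (-5)*1 = -4 - (-5) = 1
e13 coeff: 2*1 - (-4)*1 = 2 - (-4) = 6
e23 coeff: (-5)*1 - (-4)*(-2) = -5 - 8 = -13
|a wedge b|^2 = 1^2 + 6^2 + (-13)^2
= 1 + 36 + 169
= 206


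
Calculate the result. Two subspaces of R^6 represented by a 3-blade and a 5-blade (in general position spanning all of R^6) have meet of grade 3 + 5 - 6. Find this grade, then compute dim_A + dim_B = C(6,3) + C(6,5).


Meet grade = grade(A) + grade(B) - n
= 3 + 5 - 6 = 2
C(6,3) = 20
C(6,5) = 6
dim_A + dim_B = 20 + 6 = 26


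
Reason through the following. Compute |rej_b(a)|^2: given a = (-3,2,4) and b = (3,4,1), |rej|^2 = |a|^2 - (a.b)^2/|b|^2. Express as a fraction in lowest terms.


|a|^2 = (-3)^2 + 2^2 + 4^2 = 29
|b|^2 = 3^2 + 4^2 + 1^2 = 26
a . b = (-3)*3 + 2*4 + 4*1 = 3
(a.b)^2 = 3^2 = 9
|rej|^2 = 29 - 9/26
= (754 - 9)/26
= 745/26
In lowest terms: 745/26


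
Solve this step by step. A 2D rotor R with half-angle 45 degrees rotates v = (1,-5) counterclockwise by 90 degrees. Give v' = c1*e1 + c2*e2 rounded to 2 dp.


Rotor R = cos(45deg) - sin(45deg)*e12
Rotation angle theta = 2 * 45 = 90 degrees
v' = R*v*~R rotates v by theta.
cos(90deg) = 0.0000, sin(90deg) = 1.0000
v'_1 = 1*cos(90deg) - (-5)*sin(90deg)
= 1*0.0000 - (-5)*1.0000
= 5.00
v'_2 = 1*sin(90deg) + (-5)*cos(90deg)
= 1*1.0000 + (-5)*0.0000
= 1.00
v' = 5.00*e1 + 1.00*e2


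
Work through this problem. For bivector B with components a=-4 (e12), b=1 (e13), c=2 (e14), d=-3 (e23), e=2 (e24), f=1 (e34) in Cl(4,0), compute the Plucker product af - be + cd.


Plucker relation: af - be + cd
a*f = (-4)*1 = -4
b*e = 1*2 = 2
c*d = 2*(-3) = -6
af - be + cd = -4 - 2 + (-6)
= -12


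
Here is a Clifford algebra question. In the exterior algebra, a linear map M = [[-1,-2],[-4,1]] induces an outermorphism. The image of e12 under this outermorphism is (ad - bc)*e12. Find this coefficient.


The outermorphism of a linear map f sends e1^e2 to f(e1)^f(e2).
f(e1) = -1*e1 - 4*e2
f(e2) = -2*e1 + 1*e2
f(e1) ^ f(e2) = (-1*e1 - 4*e2) ^ (-2*e1 + 1*e2)
= (-1)*1*e12 + (-4)*(-2)*e21
= (-1 - 8)*e12
= -9*e12
Coefficient = -9


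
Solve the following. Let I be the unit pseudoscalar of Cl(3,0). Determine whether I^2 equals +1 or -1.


The pseudoscalar I = e1...e_n (product of all n generators) of Cl(p,q) satisfies I^2 = (-1)^(q + n(n-1)/2).
p = 3, q = 0, n = p + q = 3
n(n-1)/2 = 3 * 2 / 2 = 3
Exponent = q + n(n-1)/2 = 0 + 3 = 3
I^2 = (-1)^3 = -1


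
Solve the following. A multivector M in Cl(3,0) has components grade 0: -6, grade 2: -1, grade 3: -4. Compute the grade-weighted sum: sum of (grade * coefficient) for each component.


Grade-weighted sum = sum of grade_k * coefficient_k
0*(-6) = 0
2*(-1) = -2
3*(-4) = -12
Total = 0 + (-2) + (-12) = -14


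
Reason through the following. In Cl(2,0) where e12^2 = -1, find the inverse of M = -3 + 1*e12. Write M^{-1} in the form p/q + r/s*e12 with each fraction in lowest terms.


M = -3 + 1*e12, where e12^2 = -1.
Since M commutes with its reverse ~M = a - b*e12, M * ~M = a^2 - b^2*e12^2 = a^2 + b^2.
So M^{-1} = ~M / (a^2 + b^2) = (a - b*e12)/(a^2 + b^2).
a^2 + b^2 = 9 + 1 = 10
Scalar part = -3/10 = -3/10
Bivector coeff = -1/10 = -1/10
M^{-1} = -3/10 - 1/10*e12


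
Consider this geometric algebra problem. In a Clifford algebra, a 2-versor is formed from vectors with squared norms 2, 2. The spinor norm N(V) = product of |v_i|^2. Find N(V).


Spinor norm N(V) = |v1|^2 * |v2|^2 * ... * |v2|^2
= 2 * 2
Running product: 2, 4
N(V) = 4


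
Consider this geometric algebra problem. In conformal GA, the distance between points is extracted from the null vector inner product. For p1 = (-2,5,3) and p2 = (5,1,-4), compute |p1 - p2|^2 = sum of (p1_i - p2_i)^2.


p1 - p2 = (-7, 4, 7)
|p1 - p2|^2 = (-7)^2 + 4^2 + 7^2
= 49 + 16 + 49
= 114


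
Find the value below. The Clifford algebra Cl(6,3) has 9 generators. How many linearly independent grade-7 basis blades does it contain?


Number of grade-k basis blades in Cl(p,q) with n = p + q is C(n, k).
n = 6 + 3 = 9
C(9, 7) = 9! / (7! * 2!)
= 362880 / (5040 * 2)
= 36


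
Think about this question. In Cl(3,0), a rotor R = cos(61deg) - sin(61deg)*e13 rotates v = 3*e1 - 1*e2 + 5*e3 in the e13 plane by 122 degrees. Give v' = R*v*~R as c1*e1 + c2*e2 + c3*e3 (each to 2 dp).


Rotor R = cos(61deg) - sin(61deg)*e13
Rotation angle theta = 2 * 61 = 122 degrees in the e13 plane (e1 -> e3).
The component perpendicular to the plane (e2) is invariant: v'_2 = v2 = -1.00
cos(122deg) = -0.5299, sin(122deg) = 0.8480
v'_1 = v1*cos(theta) - v3*sin(theta) = 3*(-0.5299) - 5*0.8480 = -5.83
v'_3 = v1*sin(theta) + v3*cos(theta) = 3*0.8480 + 5*(-0.5299) = -0.11
v' = -5.83*e1 - 1.00*e2 - 0.11*e3


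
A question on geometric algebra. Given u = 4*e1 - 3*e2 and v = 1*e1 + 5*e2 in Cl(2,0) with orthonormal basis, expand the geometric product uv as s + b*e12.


Expand: (4*e1 - 3*e2)(1*e1 + 5*e2)
= 4*1*e1e1 + 4*5*e1e2 + (-3)*1*e2e1 + (-3)*5*e2e2
Using e1^2 = e2^2 = 1, e2e1 = -e1e2:
Scalar part s = 4*1 + (-3)*5 = 4 + (-15) = -11
Bivector part b = 4*5 - (-3)*1 = 20 - (-3) = 23
uv = -11 + 23*e12


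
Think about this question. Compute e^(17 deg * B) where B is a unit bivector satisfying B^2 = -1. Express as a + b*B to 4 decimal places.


For a unit bivector B with B^2 = -1, the exponential series gives
e^(theta*B) = cos(theta) + sin(theta)*B (the GA analogue of Euler's formula).
theta = 17 degrees = 0.296706 rad
cos(17 deg) = 0.9563
sin(17 deg) = 0.2924
exp(theta*B) = 0.9563 + 0.2924*B


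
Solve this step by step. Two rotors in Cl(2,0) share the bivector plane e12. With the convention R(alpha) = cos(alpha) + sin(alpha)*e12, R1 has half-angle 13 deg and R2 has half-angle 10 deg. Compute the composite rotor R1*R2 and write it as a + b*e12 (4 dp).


Same-plane rotors commute and their half-angles add:
R1*R2 = cos(a1 + a2) + sin(a1 + a2)*e12.
a1 + a2 = 13 + 10 = 23 deg
cos(23 deg) = 0.9205
sin(23 deg) = 0.3907
R1*R2 = 0.9205 + 0.3907*e12


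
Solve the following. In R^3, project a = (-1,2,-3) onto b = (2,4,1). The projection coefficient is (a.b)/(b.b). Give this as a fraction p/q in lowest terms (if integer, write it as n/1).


Projection coefficient = (a . b) / (b . b)
a . b = (-1)*2 + 2*4 + (-3)*1
= -2 + 8 + (-3) = 3
b . b = 2^2 + 4^2 + 1^2
= 4 + 16 + 1 = 21
Coefficient = 3/21
In lowest terms: 1/7


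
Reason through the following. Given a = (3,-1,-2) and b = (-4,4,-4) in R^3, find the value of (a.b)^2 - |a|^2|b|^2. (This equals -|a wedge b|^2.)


a . b = 3*(-4) + (-1)*4 + (-2)*(-4)
= -12 + (-4) + 8 = -8
|a|^2 = 3^2 + (-1)^2 + (-2)^2 = 14
|b|^2 = (-4)^2 + 4^2 + (-4)^2 = 48
(a.b)^2 = (-8)^2 = 64
|a|^2 * |b|^2 = 14 * 48 = 672
Result = 64 - 672 = -608


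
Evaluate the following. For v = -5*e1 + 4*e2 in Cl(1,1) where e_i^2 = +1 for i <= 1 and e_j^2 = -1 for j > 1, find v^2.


v^2 = sum of c_i^2 * e_i^2
Positive signature terms (e_i^2 = +1): (-5)^2 = 25
Negative signature terms (e_j^2 = -1): 4^2 = 16
v^2 = 25 - 16 = 9


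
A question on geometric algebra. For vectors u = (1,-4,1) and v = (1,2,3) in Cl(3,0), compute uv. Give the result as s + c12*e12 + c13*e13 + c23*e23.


In Cl(3,0): e_i^2 = 1, e_ie_j = -e_je_i for i != j.
Scalar part = u . v = 1*1 + (-4)*2 + 1*3
= 1 + (-8) + 3 = -4
e12 coeff = 1*2 - (-4)*1 = 2 - (-4) = 6
e13 coeff = 1*3 - 1*1 = 3 - 1 = 2
e23 coeff = (-4)*3 - 1*2 = -12 - 2 = -14
uv = -4 + 6*e12 + 2*e13 - 14*e23


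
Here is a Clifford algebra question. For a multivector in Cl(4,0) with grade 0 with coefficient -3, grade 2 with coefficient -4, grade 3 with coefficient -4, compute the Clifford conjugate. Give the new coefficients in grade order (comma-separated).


Clifford conjugate sign for grade k: (-1)^(k(k+1)/2)
Grade 0: (-1)^(0*1/2) = (-1)^0 = 1, coeff -3 -> -3
Grade 2: (-1)^(2*3/2) = (-1)^3 = -1, coeff -4 -> 4
Grade 3: (-1)^(3*4/2) = (-1)^6 = 1, coeff -4 -> -4
Conjugated coefficients: -3, 4, -4
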